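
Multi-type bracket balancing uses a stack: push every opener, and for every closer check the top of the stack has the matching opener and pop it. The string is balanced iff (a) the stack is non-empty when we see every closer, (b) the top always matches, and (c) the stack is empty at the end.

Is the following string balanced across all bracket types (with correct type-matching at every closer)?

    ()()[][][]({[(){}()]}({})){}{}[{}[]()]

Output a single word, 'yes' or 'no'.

Answer: yes

Derivation:
pos 0: push '('; stack = (
pos 1: ')' matches '('; pop; stack = (empty)
pos 2: push '('; stack = (
pos 3: ')' matches '('; pop; stack = (empty)
pos 4: push '['; stack = [
pos 5: ']' matches '['; pop; stack = (empty)
pos 6: push '['; stack = [
pos 7: ']' matches '['; pop; stack = (empty)
pos 8: push '['; stack = [
pos 9: ']' matches '['; pop; stack = (empty)
pos 10: push '('; stack = (
pos 11: push '{'; stack = ({
pos 12: push '['; stack = ({[
pos 13: push '('; stack = ({[(
pos 14: ')' matches '('; pop; stack = ({[
pos 15: push '{'; stack = ({[{
pos 16: '}' matches '{'; pop; stack = ({[
pos 17: push '('; stack = ({[(
pos 18: ')' matches '('; pop; stack = ({[
pos 19: ']' matches '['; pop; stack = ({
pos 20: '}' matches '{'; pop; stack = (
pos 21: push '('; stack = ((
pos 22: push '{'; stack = (({
pos 23: '}' matches '{'; pop; stack = ((
pos 24: ')' matches '('; pop; stack = (
pos 25: ')' matches '('; pop; stack = (empty)
pos 26: push '{'; stack = {
pos 27: '}' matches '{'; pop; stack = (empty)
pos 28: push '{'; stack = {
pos 29: '}' matches '{'; pop; stack = (empty)
pos 30: push '['; stack = [
pos 31: push '{'; stack = [{
pos 32: '}' matches '{'; pop; stack = [
pos 33: push '['; stack = [[
pos 34: ']' matches '['; pop; stack = [
pos 35: push '('; stack = [(
pos 36: ')' matches '('; pop; stack = [
pos 37: ']' matches '['; pop; stack = (empty)
end: stack empty → VALID
Verdict: properly nested → yes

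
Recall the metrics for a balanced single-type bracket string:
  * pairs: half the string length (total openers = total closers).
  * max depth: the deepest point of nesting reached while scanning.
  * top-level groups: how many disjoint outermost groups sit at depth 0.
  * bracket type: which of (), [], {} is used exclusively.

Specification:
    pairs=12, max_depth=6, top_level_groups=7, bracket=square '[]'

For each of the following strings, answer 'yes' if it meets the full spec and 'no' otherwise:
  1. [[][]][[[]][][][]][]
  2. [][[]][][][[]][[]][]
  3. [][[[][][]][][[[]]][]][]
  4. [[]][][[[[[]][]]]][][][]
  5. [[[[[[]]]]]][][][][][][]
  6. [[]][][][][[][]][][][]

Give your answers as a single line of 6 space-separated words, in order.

Answer: no no no no yes no

Derivation:
String 1 '[[][]][[[]][][][]][]': depth seq [1 2 1 2 1 0 1 2 3 2 1 2 1 2 1 2 1 0 1 0]
  -> pairs=10 depth=3 groups=3 -> no
String 2 '[][[]][][][[]][[]][]': depth seq [1 0 1 2 1 0 1 0 1 0 1 2 1 0 1 2 1 0 1 0]
  -> pairs=10 depth=2 groups=7 -> no
String 3 '[][[[][][]][][[[]]][]][]': depth seq [1 0 1 2 3 2 3 2 3 2 1 2 1 2 3 4 3 2 1 2 1 0 1 0]
  -> pairs=12 depth=4 groups=3 -> no
String 4 '[[]][][[[[[]][]]]][][][]': depth seq [1 2 1 0 1 0 1 2 3 4 5 4 3 4 3 2 1 0 1 0 1 0 1 0]
  -> pairs=12 depth=5 groups=6 -> no
String 5 '[[[[[[]]]]]][][][][][][]': depth seq [1 2 3 4 5 6 5 4 3 2 1 0 1 0 1 0 1 0 1 0 1 0 1 0]
  -> pairs=12 depth=6 groups=7 -> yes
String 6 '[[]][][][][[][]][][][]': depth seq [1 2 1 0 1 0 1 0 1 0 1 2 1 2 1 0 1 0 1 0 1 0]
  -> pairs=11 depth=2 groups=8 -> no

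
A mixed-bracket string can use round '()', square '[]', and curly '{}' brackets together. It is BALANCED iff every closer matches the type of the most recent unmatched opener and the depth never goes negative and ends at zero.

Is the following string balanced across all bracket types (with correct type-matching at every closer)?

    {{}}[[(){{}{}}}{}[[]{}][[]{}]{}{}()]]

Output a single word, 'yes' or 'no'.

pos 0: push '{'; stack = {
pos 1: push '{'; stack = {{
pos 2: '}' matches '{'; pop; stack = {
pos 3: '}' matches '{'; pop; stack = (empty)
pos 4: push '['; stack = [
pos 5: push '['; stack = [[
pos 6: push '('; stack = [[(
pos 7: ')' matches '('; pop; stack = [[
pos 8: push '{'; stack = [[{
pos 9: push '{'; stack = [[{{
pos 10: '}' matches '{'; pop; stack = [[{
pos 11: push '{'; stack = [[{{
pos 12: '}' matches '{'; pop; stack = [[{
pos 13: '}' matches '{'; pop; stack = [[
pos 14: saw closer '}' but top of stack is '[' (expected ']') → INVALID
Verdict: type mismatch at position 14: '}' closes '[' → no

Answer: no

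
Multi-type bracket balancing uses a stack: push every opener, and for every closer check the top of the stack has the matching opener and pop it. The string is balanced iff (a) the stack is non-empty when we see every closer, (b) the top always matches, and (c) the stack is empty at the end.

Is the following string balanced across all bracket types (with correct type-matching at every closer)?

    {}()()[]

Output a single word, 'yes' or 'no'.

pos 0: push '{'; stack = {
pos 1: '}' matches '{'; pop; stack = (empty)
pos 2: push '('; stack = (
pos 3: ')' matches '('; pop; stack = (empty)
pos 4: push '('; stack = (
pos 5: ')' matches '('; pop; stack = (empty)
pos 6: push '['; stack = [
pos 7: ']' matches '['; pop; stack = (empty)
end: stack empty → VALID
Verdict: properly nested → yes

Answer: yes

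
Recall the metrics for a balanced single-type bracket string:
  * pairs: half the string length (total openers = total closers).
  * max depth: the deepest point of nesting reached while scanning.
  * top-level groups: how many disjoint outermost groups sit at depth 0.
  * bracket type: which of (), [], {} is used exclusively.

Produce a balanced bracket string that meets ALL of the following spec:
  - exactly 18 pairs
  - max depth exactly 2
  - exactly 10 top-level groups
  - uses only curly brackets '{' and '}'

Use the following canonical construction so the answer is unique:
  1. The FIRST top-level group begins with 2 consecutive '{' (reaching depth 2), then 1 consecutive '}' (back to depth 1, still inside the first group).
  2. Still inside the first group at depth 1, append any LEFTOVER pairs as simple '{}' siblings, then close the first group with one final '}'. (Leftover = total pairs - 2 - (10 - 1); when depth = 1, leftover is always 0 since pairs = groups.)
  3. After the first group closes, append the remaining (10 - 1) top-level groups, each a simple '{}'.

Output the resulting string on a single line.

Spec: pairs=18 depth=2 groups=10
Leftover pairs = 18 - 2 - (10-1) = 7
First group: deep chain of depth 2 + 7 sibling pairs
Remaining 9 groups: simple '{}' each

Answer: {{}{}{}{}{}{}{}{}}{}{}{}{}{}{}{}{}{}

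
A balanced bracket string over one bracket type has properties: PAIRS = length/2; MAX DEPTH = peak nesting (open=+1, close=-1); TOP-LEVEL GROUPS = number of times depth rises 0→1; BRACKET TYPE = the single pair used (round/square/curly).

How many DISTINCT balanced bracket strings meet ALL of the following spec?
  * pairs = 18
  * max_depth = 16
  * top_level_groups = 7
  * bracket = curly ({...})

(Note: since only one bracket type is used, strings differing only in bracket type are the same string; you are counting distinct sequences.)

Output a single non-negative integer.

Spec: pairs=18 depth=16 groups=7
Count(depth <= 16) = 8351070
Count(depth <= 15) = 8351070
Count(depth == 16) = 8351070 - 8351070 = 0

Answer: 0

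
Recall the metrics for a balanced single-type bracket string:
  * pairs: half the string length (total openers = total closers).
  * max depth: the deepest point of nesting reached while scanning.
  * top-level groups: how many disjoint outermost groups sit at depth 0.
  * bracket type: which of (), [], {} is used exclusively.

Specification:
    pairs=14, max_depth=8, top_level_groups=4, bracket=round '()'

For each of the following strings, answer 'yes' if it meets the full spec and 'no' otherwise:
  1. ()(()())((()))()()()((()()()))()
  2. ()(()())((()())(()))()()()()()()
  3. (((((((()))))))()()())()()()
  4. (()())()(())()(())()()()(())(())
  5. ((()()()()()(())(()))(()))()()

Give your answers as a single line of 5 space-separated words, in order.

String 1 '()(()())((()))()()()((()()()))()': depth seq [1 0 1 2 1 2 1 0 1 2 3 2 1 0 1 0 1 0 1 0 1 2 3 2 3 2 3 2 1 0 1 0]
  -> pairs=16 depth=3 groups=8 -> no
String 2 '()(()())((()())(()))()()()()()()': depth seq [1 0 1 2 1 2 1 0 1 2 3 2 3 2 1 2 3 2 1 0 1 0 1 0 1 0 1 0 1 0 1 0]
  -> pairs=16 depth=3 groups=9 -> no
String 3 '(((((((()))))))()()())()()()': depth seq [1 2 3 4 5 6 7 8 7 6 5 4 3 2 1 2 1 2 1 2 1 0 1 0 1 0 1 0]
  -> pairs=14 depth=8 groups=4 -> yes
String 4 '(()())()(())()(())()()()(())(())': depth seq [1 2 1 2 1 0 1 0 1 2 1 0 1 0 1 2 1 0 1 0 1 0 1 0 1 2 1 0 1 2 1 0]
  -> pairs=16 depth=2 groups=10 -> no
String 5 '((()()()()()(())(()))(()))()()': depth seq [1 2 3 2 3 2 3 2 3 2 3 2 3 4 3 2 3 4 3 2 1 2 3 2 1 0 1 0 1 0]
  -> pairs=15 depth=4 groups=3 -> no

Answer: no no yes no no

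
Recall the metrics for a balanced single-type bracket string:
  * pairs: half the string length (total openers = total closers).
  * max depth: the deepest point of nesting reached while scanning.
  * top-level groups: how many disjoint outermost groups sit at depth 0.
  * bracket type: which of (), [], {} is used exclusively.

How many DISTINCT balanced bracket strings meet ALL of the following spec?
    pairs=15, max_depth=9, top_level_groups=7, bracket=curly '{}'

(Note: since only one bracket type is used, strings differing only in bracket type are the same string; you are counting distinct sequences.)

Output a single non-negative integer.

Answer: 7

Derivation:
Spec: pairs=15 depth=9 groups=7
Count(depth <= 9) = 149226
Count(depth <= 8) = 149219
Count(depth == 9) = 149226 - 149219 = 7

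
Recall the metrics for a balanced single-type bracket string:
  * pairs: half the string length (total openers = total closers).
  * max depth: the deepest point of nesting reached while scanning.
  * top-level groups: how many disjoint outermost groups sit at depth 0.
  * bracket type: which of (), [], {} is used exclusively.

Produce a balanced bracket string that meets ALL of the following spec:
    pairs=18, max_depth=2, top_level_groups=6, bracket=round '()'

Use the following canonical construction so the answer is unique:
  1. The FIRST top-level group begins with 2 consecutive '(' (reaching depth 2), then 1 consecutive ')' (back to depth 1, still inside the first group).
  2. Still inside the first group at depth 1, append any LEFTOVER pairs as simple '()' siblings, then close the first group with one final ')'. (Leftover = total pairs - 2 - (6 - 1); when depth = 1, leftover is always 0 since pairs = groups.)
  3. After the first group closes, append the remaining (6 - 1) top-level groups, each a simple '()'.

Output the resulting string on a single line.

Spec: pairs=18 depth=2 groups=6
Leftover pairs = 18 - 2 - (6-1) = 11
First group: deep chain of depth 2 + 11 sibling pairs
Remaining 5 groups: simple '()' each

Answer: (()()()()()()()()()()()())()()()()()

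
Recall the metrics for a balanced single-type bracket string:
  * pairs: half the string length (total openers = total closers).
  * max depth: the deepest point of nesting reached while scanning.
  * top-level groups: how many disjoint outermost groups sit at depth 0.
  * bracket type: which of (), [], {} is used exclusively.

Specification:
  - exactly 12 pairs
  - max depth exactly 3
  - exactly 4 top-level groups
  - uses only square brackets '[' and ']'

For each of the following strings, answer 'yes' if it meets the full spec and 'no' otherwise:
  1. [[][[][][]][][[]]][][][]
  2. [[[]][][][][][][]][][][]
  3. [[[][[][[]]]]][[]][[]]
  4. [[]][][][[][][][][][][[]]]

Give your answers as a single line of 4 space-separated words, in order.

String 1 '[[][[][][]][][[]]][][][]': depth seq [1 2 1 2 3 2 3 2 3 2 1 2 1 2 3 2 1 0 1 0 1 0 1 0]
  -> pairs=12 depth=3 groups=4 -> yes
String 2 '[[[]][][][][][][]][][][]': depth seq [1 2 3 2 1 2 1 2 1 2 1 2 1 2 1 2 1 0 1 0 1 0 1 0]
  -> pairs=12 depth=3 groups=4 -> yes
String 3 '[[[][[][[]]]]][[]][[]]': depth seq [1 2 3 2 3 4 3 4 5 4 3 2 1 0 1 2 1 0 1 2 1 0]
  -> pairs=11 depth=5 groups=3 -> no
String 4 '[[]][][][[][][][][][][[]]]': depth seq [1 2 1 0 1 0 1 0 1 2 1 2 1 2 1 2 1 2 1 2 1 2 3 2 1 0]
  -> pairs=13 depth=3 groups=4 -> no

Answer: yes yes no no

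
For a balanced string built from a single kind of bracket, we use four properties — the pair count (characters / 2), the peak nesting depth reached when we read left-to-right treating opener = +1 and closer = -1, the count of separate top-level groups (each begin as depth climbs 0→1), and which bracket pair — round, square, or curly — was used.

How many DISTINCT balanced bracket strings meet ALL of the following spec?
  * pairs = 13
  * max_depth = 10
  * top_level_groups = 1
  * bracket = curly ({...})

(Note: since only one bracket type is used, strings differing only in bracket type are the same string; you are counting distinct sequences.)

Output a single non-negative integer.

Answer: 1267

Derivation:
Spec: pairs=13 depth=10 groups=1
Count(depth <= 10) = 207783
Count(depth <= 9) = 206516
Count(depth == 10) = 207783 - 206516 = 1267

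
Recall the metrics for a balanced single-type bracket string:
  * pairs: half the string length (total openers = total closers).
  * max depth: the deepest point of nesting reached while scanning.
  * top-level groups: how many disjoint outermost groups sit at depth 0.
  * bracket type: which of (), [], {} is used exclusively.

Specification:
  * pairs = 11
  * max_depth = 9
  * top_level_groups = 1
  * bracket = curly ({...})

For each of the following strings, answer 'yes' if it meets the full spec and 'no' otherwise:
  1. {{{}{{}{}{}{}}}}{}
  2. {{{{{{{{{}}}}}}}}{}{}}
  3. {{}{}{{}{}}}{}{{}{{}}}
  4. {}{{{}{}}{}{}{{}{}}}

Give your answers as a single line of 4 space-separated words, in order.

String 1 '{{{}{{}{}{}{}}}}{}': depth seq [1 2 3 2 3 4 3 4 3 4 3 4 3 2 1 0 1 0]
  -> pairs=9 depth=4 groups=2 -> no
String 2 '{{{{{{{{{}}}}}}}}{}{}}': depth seq [1 2 3 4 5 6 7 8 9 8 7 6 5 4 3 2 1 2 1 2 1 0]
  -> pairs=11 depth=9 groups=1 -> yes
String 3 '{{}{}{{}{}}}{}{{}{{}}}': depth seq [1 2 1 2 1 2 3 2 3 2 1 0 1 0 1 2 1 2 3 2 1 0]
  -> pairs=11 depth=3 groups=3 -> no
String 4 '{}{{{}{}}{}{}{{}{}}}': depth seq [1 0 1 2 3 2 3 2 1 2 1 2 1 2 3 2 3 2 1 0]
  -> pairs=10 depth=3 groups=2 -> no

Answer: no yes no no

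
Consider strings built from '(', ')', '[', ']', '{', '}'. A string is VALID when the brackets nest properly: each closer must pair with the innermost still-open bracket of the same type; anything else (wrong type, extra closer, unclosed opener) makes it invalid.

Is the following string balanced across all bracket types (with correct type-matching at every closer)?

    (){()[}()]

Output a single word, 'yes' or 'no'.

Answer: no

Derivation:
pos 0: push '('; stack = (
pos 1: ')' matches '('; pop; stack = (empty)
pos 2: push '{'; stack = {
pos 3: push '('; stack = {(
pos 4: ')' matches '('; pop; stack = {
pos 5: push '['; stack = {[
pos 6: saw closer '}' but top of stack is '[' (expected ']') → INVALID
Verdict: type mismatch at position 6: '}' closes '[' → no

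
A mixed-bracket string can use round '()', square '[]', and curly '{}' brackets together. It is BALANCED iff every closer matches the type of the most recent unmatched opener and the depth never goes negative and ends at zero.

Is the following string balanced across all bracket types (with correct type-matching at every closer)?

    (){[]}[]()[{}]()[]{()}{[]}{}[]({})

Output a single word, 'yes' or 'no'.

pos 0: push '('; stack = (
pos 1: ')' matches '('; pop; stack = (empty)
pos 2: push '{'; stack = {
pos 3: push '['; stack = {[
pos 4: ']' matches '['; pop; stack = {
pos 5: '}' matches '{'; pop; stack = (empty)
pos 6: push '['; stack = [
pos 7: ']' matches '['; pop; stack = (empty)
pos 8: push '('; stack = (
pos 9: ')' matches '('; pop; stack = (empty)
pos 10: push '['; stack = [
pos 11: push '{'; stack = [{
pos 12: '}' matches '{'; pop; stack = [
pos 13: ']' matches '['; pop; stack = (empty)
pos 14: push '('; stack = (
pos 15: ')' matches '('; pop; stack = (empty)
pos 16: push '['; stack = [
pos 17: ']' matches '['; pop; stack = (empty)
pos 18: push '{'; stack = {
pos 19: push '('; stack = {(
pos 20: ')' matches '('; pop; stack = {
pos 21: '}' matches '{'; pop; stack = (empty)
pos 22: push '{'; stack = {
pos 23: push '['; stack = {[
pos 24: ']' matches '['; pop; stack = {
pos 25: '}' matches '{'; pop; stack = (empty)
pos 26: push '{'; stack = {
pos 27: '}' matches '{'; pop; stack = (empty)
pos 28: push '['; stack = [
pos 29: ']' matches '['; pop; stack = (empty)
pos 30: push '('; stack = (
pos 31: push '{'; stack = ({
pos 32: '}' matches '{'; pop; stack = (
pos 33: ')' matches '('; pop; stack = (empty)
end: stack empty → VALID
Verdict: properly nested → yes

Answer: yes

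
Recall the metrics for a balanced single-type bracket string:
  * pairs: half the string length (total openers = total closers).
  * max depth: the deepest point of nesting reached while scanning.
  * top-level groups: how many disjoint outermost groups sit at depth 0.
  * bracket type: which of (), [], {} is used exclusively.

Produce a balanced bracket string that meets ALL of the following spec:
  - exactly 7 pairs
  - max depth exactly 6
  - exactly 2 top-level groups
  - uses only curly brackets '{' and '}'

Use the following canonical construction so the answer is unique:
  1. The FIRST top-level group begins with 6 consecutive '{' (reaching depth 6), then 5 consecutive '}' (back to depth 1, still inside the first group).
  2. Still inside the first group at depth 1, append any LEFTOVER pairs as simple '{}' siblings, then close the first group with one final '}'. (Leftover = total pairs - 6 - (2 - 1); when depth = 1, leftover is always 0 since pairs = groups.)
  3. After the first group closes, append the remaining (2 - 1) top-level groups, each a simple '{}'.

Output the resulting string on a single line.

Answer: {{{{{{}}}}}}{}

Derivation:
Spec: pairs=7 depth=6 groups=2
Leftover pairs = 7 - 6 - (2-1) = 0
First group: deep chain of depth 6 + 0 sibling pairs
Remaining 1 groups: simple '{}' each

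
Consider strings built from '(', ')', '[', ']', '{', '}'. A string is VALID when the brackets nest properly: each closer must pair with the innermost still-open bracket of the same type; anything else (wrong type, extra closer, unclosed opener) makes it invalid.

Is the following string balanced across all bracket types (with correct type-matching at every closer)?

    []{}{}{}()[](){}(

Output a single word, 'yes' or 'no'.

pos 0: push '['; stack = [
pos 1: ']' matches '['; pop; stack = (empty)
pos 2: push '{'; stack = {
pos 3: '}' matches '{'; pop; stack = (empty)
pos 4: push '{'; stack = {
pos 5: '}' matches '{'; pop; stack = (empty)
pos 6: push '{'; stack = {
pos 7: '}' matches '{'; pop; stack = (empty)
pos 8: push '('; stack = (
pos 9: ')' matches '('; pop; stack = (empty)
pos 10: push '['; stack = [
pos 11: ']' matches '['; pop; stack = (empty)
pos 12: push '('; stack = (
pos 13: ')' matches '('; pop; stack = (empty)
pos 14: push '{'; stack = {
pos 15: '}' matches '{'; pop; stack = (empty)
pos 16: push '('; stack = (
end: stack still non-empty (() → INVALID
Verdict: unclosed openers at end: ( → no

Answer: no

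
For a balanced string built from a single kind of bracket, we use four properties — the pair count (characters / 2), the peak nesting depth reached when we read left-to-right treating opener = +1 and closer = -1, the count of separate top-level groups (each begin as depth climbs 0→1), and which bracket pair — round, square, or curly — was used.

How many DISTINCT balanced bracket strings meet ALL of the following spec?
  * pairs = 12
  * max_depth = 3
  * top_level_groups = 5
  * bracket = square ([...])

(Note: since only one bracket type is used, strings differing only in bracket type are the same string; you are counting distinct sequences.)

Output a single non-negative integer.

Answer: 5170

Derivation:
Spec: pairs=12 depth=3 groups=5
Count(depth <= 3) = 5500
Count(depth <= 2) = 330
Count(depth == 3) = 5500 - 330 = 5170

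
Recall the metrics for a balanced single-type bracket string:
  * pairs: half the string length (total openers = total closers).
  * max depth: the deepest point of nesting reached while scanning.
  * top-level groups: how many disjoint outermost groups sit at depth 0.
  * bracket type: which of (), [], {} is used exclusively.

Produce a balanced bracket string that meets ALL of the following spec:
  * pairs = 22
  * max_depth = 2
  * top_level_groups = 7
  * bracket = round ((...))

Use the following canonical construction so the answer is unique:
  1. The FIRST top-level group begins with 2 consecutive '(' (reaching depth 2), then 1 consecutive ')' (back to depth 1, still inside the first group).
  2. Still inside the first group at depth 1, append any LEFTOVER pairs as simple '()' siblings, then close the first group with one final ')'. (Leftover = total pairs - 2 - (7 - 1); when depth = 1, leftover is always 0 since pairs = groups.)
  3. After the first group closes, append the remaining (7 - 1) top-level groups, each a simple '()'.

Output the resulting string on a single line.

Answer: (()()()()()()()()()()()()()()())()()()()()()

Derivation:
Spec: pairs=22 depth=2 groups=7
Leftover pairs = 22 - 2 - (7-1) = 14
First group: deep chain of depth 2 + 14 sibling pairs
Remaining 6 groups: simple '()' each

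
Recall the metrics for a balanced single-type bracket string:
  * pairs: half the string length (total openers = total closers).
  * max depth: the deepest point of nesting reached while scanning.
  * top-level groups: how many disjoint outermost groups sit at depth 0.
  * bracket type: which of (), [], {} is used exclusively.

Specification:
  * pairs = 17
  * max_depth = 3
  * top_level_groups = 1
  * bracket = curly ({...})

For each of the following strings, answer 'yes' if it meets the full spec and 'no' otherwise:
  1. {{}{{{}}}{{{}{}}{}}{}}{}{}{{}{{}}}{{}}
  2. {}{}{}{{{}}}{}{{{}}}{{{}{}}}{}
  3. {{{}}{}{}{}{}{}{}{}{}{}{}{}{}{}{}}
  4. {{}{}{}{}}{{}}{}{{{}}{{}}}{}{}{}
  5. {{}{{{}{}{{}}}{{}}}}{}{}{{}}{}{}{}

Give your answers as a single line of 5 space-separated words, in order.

Answer: no no yes no no

Derivation:
String 1 '{{}{{{}}}{{{}{}}{}}{}}{}{}{{}{{}}}{{}}': depth seq [1 2 1 2 3 4 3 2 1 2 3 4 3 4 3 2 3 2 1 2 1 0 1 0 1 0 1 2 1 2 3 2 1 0 1 2 1 0]
  -> pairs=19 depth=4 groups=5 -> no
String 2 '{}{}{}{{{}}}{}{{{}}}{{{}{}}}{}': depth seq [1 0 1 0 1 0 1 2 3 2 1 0 1 0 1 2 3 2 1 0 1 2 3 2 3 2 1 0 1 0]
  -> pairs=15 depth=3 groups=8 -> no
String 3 '{{{}}{}{}{}{}{}{}{}{}{}{}{}{}{}{}}': depth seq [1 2 3 2 1 2 1 2 1 2 1 2 1 2 1 2 1 2 1 2 1 2 1 2 1 2 1 2 1 2 1 2 1 0]
  -> pairs=17 depth=3 groups=1 -> yes
String 4 '{{}{}{}{}}{{}}{}{{{}}{{}}}{}{}{}': depth seq [1 2 1 2 1 2 1 2 1 0 1 2 1 0 1 0 1 2 3 2 1 2 3 2 1 0 1 0 1 0 1 0]
  -> pairs=16 depth=3 groups=7 -> no
String 5 '{{}{{{}{}{{}}}{{}}}}{}{}{{}}{}{}{}': depth seq [1 2 1 2 3 4 3 4 3 4 5 4 3 2 3 4 3 2 1 0 1 0 1 0 1 2 1 0 1 0 1 0 1 0]
  -> pairs=17 depth=5 groups=7 -> no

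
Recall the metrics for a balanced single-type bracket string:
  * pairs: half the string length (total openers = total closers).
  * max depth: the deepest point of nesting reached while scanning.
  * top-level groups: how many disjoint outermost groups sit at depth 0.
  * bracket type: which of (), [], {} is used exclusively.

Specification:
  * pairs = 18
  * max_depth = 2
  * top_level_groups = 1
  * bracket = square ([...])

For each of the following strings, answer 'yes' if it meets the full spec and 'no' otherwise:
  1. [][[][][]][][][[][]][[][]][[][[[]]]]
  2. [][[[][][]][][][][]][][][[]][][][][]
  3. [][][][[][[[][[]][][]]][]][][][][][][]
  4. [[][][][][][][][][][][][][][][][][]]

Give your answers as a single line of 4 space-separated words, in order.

Answer: no no no yes

Derivation:
String 1 '[][[][][]][][][[][]][[][]][[][[[]]]]': depth seq [1 0 1 2 1 2 1 2 1 0 1 0 1 0 1 2 1 2 1 0 1 2 1 2 1 0 1 2 1 2 3 4 3 2 1 0]
  -> pairs=18 depth=4 groups=7 -> no
String 2 '[][[[][][]][][][][]][][][[]][][][][]': depth seq [1 0 1 2 3 2 3 2 3 2 1 2 1 2 1 2 1 2 1 0 1 0 1 0 1 2 1 0 1 0 1 0 1 0 1 0]
  -> pairs=18 depth=3 groups=9 -> no
String 3 '[][][][[][[[][[]][][]]][]][][][][][][]': depth seq [1 0 1 0 1 0 1 2 1 2 3 4 3 4 5 4 3 4 3 4 3 2 1 2 1 0 1 0 1 0 1 0 1 0 1 0 1 0]
  -> pairs=19 depth=5 groups=10 -> no
String 4 '[[][][][][][][][][][][][][][][][][]]': depth seq [1 2 1 2 1 2 1 2 1 2 1 2 1 2 1 2 1 2 1 2 1 2 1 2 1 2 1 2 1 2 1 2 1 2 1 0]
  -> pairs=18 depth=2 groups=1 -> yes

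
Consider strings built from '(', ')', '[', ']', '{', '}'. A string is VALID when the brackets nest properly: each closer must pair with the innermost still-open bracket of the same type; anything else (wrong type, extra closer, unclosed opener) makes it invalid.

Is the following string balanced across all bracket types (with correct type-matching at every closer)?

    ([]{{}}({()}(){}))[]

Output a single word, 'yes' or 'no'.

Answer: yes

Derivation:
pos 0: push '('; stack = (
pos 1: push '['; stack = ([
pos 2: ']' matches '['; pop; stack = (
pos 3: push '{'; stack = ({
pos 4: push '{'; stack = ({{
pos 5: '}' matches '{'; pop; stack = ({
pos 6: '}' matches '{'; pop; stack = (
pos 7: push '('; stack = ((
pos 8: push '{'; stack = (({
pos 9: push '('; stack = (({(
pos 10: ')' matches '('; pop; stack = (({
pos 11: '}' matches '{'; pop; stack = ((
pos 12: push '('; stack = (((
pos 13: ')' matches '('; pop; stack = ((
pos 14: push '{'; stack = (({
pos 15: '}' matches '{'; pop; stack = ((
pos 16: ')' matches '('; pop; stack = (
pos 17: ')' matches '('; pop; stack = (empty)
pos 18: push '['; stack = [
pos 19: ']' matches '['; pop; stack = (empty)
end: stack empty → VALID
Verdict: properly nested → yes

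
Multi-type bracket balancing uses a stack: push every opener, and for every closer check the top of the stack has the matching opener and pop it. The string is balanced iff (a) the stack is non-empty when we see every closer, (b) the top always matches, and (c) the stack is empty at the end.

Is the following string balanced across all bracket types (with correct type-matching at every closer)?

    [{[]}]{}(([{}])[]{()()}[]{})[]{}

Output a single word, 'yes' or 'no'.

Answer: yes

Derivation:
pos 0: push '['; stack = [
pos 1: push '{'; stack = [{
pos 2: push '['; stack = [{[
pos 3: ']' matches '['; pop; stack = [{
pos 4: '}' matches '{'; pop; stack = [
pos 5: ']' matches '['; pop; stack = (empty)
pos 6: push '{'; stack = {
pos 7: '}' matches '{'; pop; stack = (empty)
pos 8: push '('; stack = (
pos 9: push '('; stack = ((
pos 10: push '['; stack = (([
pos 11: push '{'; stack = (([{
pos 12: '}' matches '{'; pop; stack = (([
pos 13: ']' matches '['; pop; stack = ((
pos 14: ')' matches '('; pop; stack = (
pos 15: push '['; stack = ([
pos 16: ']' matches '['; pop; stack = (
pos 17: push '{'; stack = ({
pos 18: push '('; stack = ({(
pos 19: ')' matches '('; pop; stack = ({
pos 20: push '('; stack = ({(
pos 21: ')' matches '('; pop; stack = ({
pos 22: '}' matches '{'; pop; stack = (
pos 23: push '['; stack = ([
pos 24: ']' matches '['; pop; stack = (
pos 25: push '{'; stack = ({
pos 26: '}' matches '{'; pop; stack = (
pos 27: ')' matches '('; pop; stack = (empty)
pos 28: push '['; stack = [
pos 29: ']' matches '['; pop; stack = (empty)
pos 30: push '{'; stack = {
pos 31: '}' matches '{'; pop; stack = (empty)
end: stack empty → VALID
Verdict: properly nested → yes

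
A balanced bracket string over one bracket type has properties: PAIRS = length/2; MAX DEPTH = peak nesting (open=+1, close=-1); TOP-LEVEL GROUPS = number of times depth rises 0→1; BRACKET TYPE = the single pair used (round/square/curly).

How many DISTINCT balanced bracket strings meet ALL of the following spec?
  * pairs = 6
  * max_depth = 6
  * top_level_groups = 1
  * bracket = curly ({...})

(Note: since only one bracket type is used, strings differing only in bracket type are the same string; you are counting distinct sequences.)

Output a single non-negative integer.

Spec: pairs=6 depth=6 groups=1
Count(depth <= 6) = 42
Count(depth <= 5) = 41
Count(depth == 6) = 42 - 41 = 1

Answer: 1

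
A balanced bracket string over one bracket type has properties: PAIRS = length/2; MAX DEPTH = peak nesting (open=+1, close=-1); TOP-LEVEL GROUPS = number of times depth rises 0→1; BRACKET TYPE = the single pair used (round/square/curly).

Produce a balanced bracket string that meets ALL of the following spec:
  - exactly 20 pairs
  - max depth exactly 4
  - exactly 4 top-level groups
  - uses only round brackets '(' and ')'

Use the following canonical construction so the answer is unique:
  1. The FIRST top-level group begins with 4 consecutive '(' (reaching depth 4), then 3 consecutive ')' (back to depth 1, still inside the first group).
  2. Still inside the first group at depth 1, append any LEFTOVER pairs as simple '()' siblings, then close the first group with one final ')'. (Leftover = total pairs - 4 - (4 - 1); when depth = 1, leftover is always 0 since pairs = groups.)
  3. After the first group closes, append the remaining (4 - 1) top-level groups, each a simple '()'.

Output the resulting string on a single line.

Spec: pairs=20 depth=4 groups=4
Leftover pairs = 20 - 4 - (4-1) = 13
First group: deep chain of depth 4 + 13 sibling pairs
Remaining 3 groups: simple '()' each

Answer: (((()))()()()()()()()()()()()()())()()()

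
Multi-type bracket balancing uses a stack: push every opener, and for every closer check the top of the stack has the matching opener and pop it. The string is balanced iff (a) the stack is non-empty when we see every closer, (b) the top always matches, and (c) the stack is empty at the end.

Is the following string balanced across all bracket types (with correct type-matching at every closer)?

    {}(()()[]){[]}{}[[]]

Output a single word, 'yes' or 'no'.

Answer: yes

Derivation:
pos 0: push '{'; stack = {
pos 1: '}' matches '{'; pop; stack = (empty)
pos 2: push '('; stack = (
pos 3: push '('; stack = ((
pos 4: ')' matches '('; pop; stack = (
pos 5: push '('; stack = ((
pos 6: ')' matches '('; pop; stack = (
pos 7: push '['; stack = ([
pos 8: ']' matches '['; pop; stack = (
pos 9: ')' matches '('; pop; stack = (empty)
pos 10: push '{'; stack = {
pos 11: push '['; stack = {[
pos 12: ']' matches '['; pop; stack = {
pos 13: '}' matches '{'; pop; stack = (empty)
pos 14: push '{'; stack = {
pos 15: '}' matches '{'; pop; stack = (empty)
pos 16: push '['; stack = [
pos 17: push '['; stack = [[
pos 18: ']' matches '['; pop; stack = [
pos 19: ']' matches '['; pop; stack = (empty)
end: stack empty → VALID
Verdict: properly nested → yes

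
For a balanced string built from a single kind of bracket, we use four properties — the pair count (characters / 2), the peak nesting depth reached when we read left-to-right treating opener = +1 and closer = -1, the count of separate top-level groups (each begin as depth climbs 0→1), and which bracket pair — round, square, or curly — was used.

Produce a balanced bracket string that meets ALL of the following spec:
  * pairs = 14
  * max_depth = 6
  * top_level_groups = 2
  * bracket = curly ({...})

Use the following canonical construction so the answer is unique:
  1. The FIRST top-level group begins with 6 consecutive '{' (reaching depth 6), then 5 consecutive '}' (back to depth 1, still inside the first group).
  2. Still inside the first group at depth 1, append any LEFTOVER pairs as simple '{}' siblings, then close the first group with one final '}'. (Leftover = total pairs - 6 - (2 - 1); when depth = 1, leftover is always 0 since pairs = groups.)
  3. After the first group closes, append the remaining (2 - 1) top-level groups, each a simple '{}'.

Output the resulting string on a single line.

Spec: pairs=14 depth=6 groups=2
Leftover pairs = 14 - 6 - (2-1) = 7
First group: deep chain of depth 6 + 7 sibling pairs
Remaining 1 groups: simple '{}' each

Answer: {{{{{{}}}}}{}{}{}{}{}{}{}}{}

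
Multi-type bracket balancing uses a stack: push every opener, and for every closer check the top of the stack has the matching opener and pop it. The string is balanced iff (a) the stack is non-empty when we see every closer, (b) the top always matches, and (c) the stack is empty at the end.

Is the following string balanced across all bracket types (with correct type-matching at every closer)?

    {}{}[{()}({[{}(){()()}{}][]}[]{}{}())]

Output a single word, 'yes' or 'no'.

pos 0: push '{'; stack = {
pos 1: '}' matches '{'; pop; stack = (empty)
pos 2: push '{'; stack = {
pos 3: '}' matches '{'; pop; stack = (empty)
pos 4: push '['; stack = [
pos 5: push '{'; stack = [{
pos 6: push '('; stack = [{(
pos 7: ')' matches '('; pop; stack = [{
pos 8: '}' matches '{'; pop; stack = [
pos 9: push '('; stack = [(
pos 10: push '{'; stack = [({
pos 11: push '['; stack = [({[
pos 12: push '{'; stack = [({[{
pos 13: '}' matches '{'; pop; stack = [({[
pos 14: push '('; stack = [({[(
pos 15: ')' matches '('; pop; stack = [({[
pos 16: push '{'; stack = [({[{
pos 17: push '('; stack = [({[{(
pos 18: ')' matches '('; pop; stack = [({[{
pos 19: push '('; stack = [({[{(
pos 20: ')' matches '('; pop; stack = [({[{
pos 21: '}' matches '{'; pop; stack = [({[
pos 22: push '{'; stack = [({[{
pos 23: '}' matches '{'; pop; stack = [({[
pos 24: ']' matches '['; pop; stack = [({
pos 25: push '['; stack = [({[
pos 26: ']' matches '['; pop; stack = [({
pos 27: '}' matches '{'; pop; stack = [(
pos 28: push '['; stack = [([
pos 29: ']' matches '['; pop; stack = [(
pos 30: push '{'; stack = [({
pos 31: '}' matches '{'; pop; stack = [(
pos 32: push '{'; stack = [({
pos 33: '}' matches '{'; pop; stack = [(
pos 34: push '('; stack = [((
pos 35: ')' matches '('; pop; stack = [(
pos 36: ')' matches '('; pop; stack = [
pos 37: ']' matches '['; pop; stack = (empty)
end: stack empty → VALID
Verdict: properly nested → yes

Answer: yes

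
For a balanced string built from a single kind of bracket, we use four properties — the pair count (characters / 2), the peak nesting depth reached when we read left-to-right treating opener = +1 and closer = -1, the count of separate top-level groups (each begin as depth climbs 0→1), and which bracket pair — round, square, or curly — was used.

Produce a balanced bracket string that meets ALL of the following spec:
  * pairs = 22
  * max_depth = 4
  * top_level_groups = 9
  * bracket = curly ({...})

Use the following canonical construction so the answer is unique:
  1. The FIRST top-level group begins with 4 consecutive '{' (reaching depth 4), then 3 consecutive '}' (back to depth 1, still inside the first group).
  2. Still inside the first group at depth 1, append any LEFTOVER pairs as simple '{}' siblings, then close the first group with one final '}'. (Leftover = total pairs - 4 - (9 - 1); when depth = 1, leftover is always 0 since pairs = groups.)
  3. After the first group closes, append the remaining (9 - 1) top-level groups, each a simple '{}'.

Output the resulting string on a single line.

Spec: pairs=22 depth=4 groups=9
Leftover pairs = 22 - 4 - (9-1) = 10
First group: deep chain of depth 4 + 10 sibling pairs
Remaining 8 groups: simple '{}' each

Answer: {{{{}}}{}{}{}{}{}{}{}{}{}{}}{}{}{}{}{}{}{}{}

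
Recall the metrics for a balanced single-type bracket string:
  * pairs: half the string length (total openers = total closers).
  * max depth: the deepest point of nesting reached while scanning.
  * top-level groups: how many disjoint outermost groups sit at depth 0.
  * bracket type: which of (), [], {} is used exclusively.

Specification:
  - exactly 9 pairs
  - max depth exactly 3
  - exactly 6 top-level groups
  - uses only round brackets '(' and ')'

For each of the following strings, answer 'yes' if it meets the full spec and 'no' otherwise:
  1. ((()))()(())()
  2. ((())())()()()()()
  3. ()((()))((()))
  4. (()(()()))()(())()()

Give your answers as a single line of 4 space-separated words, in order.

Answer: no yes no no

Derivation:
String 1 '((()))()(())()': depth seq [1 2 3 2 1 0 1 0 1 2 1 0 1 0]
  -> pairs=7 depth=3 groups=4 -> no
String 2 '((())())()()()()()': depth seq [1 2 3 2 1 2 1 0 1 0 1 0 1 0 1 0 1 0]
  -> pairs=9 depth=3 groups=6 -> yes
String 3 '()((()))((()))': depth seq [1 0 1 2 3 2 1 0 1 2 3 2 1 0]
  -> pairs=7 depth=3 groups=3 -> no
String 4 '(()(()()))()(())()()': depth seq [1 2 1 2 3 2 3 2 1 0 1 0 1 2 1 0 1 0 1 0]
  -> pairs=10 depth=3 groups=5 -> no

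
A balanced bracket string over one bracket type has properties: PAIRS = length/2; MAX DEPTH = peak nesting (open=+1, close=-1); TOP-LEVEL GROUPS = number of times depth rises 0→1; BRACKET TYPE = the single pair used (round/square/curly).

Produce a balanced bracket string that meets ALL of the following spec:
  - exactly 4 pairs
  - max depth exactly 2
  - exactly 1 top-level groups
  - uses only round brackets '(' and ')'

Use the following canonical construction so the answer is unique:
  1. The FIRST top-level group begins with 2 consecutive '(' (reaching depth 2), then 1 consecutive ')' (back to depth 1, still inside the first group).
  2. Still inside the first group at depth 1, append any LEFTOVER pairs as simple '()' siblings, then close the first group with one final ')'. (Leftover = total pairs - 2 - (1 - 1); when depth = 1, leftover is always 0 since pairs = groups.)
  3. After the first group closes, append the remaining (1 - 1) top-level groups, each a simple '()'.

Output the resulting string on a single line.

Answer: (()()())

Derivation:
Spec: pairs=4 depth=2 groups=1
Leftover pairs = 4 - 2 - (1-1) = 2
First group: deep chain of depth 2 + 2 sibling pairs
Remaining 0 groups: simple '()' each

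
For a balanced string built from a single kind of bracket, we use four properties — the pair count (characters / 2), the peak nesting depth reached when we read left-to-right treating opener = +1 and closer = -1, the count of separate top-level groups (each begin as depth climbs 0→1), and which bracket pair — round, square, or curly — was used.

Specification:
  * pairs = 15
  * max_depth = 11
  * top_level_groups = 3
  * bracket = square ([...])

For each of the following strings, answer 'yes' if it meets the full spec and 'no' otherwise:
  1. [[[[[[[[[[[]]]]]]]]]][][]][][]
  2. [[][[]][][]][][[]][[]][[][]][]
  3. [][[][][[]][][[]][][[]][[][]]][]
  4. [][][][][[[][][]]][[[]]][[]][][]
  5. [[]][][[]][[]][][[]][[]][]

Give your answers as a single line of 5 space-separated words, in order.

String 1 '[[[[[[[[[[[]]]]]]]]]][][]][][]': depth seq [1 2 3 4 5 6 7 8 9 10 11 10 9 8 7 6 5 4 3 2 1 2 1 2 1 0 1 0 1 0]
  -> pairs=15 depth=11 groups=3 -> yes
String 2 '[[][[]][][]][][[]][[]][[][]][]': depth seq [1 2 1 2 3 2 1 2 1 2 1 0 1 0 1 2 1 0 1 2 1 0 1 2 1 2 1 0 1 0]
  -> pairs=15 depth=3 groups=6 -> no
String 3 '[][[][][[]][][[]][][[]][[][]]][]': depth seq [1 0 1 2 1 2 1 2 3 2 1 2 1 2 3 2 1 2 1 2 3 2 1 2 3 2 3 2 1 0 1 0]
  -> pairs=16 depth=3 groups=3 -> no
String 4 '[][][][][[[][][]]][[[]]][[]][][]': depth seq [1 0 1 0 1 0 1 0 1 2 3 2 3 2 3 2 1 0 1 2 3 2 1 0 1 2 1 0 1 0 1 0]
  -> pairs=16 depth=3 groups=9 -> no
String 5 '[[]][][[]][[]][][[]][[]][]': depth seq [1 2 1 0 1 0 1 2 1 0 1 2 1 0 1 0 1 2 1 0 1 2 1 0 1 0]
  -> pairs=13 depth=2 groups=8 -> no

Answer: yes no no no no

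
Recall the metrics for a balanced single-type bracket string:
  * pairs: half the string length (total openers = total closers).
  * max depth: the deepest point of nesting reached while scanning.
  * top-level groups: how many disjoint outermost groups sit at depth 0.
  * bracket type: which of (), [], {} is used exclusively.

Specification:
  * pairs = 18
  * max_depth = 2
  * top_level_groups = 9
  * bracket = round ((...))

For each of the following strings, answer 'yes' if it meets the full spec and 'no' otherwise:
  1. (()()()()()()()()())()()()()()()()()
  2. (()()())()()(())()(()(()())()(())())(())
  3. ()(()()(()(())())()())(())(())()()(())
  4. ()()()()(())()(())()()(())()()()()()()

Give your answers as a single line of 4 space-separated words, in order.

String 1 '(()()()()()()()()())()()()()()()()()': depth seq [1 2 1 2 1 2 1 2 1 2 1 2 1 2 1 2 1 2 1 0 1 0 1 0 1 0 1 0 1 0 1 0 1 0 1 0]
  -> pairs=18 depth=2 groups=9 -> yes
String 2 '(()()())()()(())()(()(()())()(())())(())': depth seq [1 2 1 2 1 2 1 0 1 0 1 0 1 2 1 0 1 0 1 2 1 2 3 2 3 2 1 2 1 2 3 2 1 2 1 0 1 2 1 0]
  -> pairs=20 depth=3 groups=7 -> no
String 3 '()(()()(()(())())()())(())(())()()(())': depth seq [1 0 1 2 1 2 1 2 3 2 3 4 3 2 3 2 1 2 1 2 1 0 1 2 1 0 1 2 1 0 1 0 1 0 1 2 1 0]
  -> pairs=19 depth=4 groups=7 -> no
String 4 '()()()()(())()(())()()(())()()()()()()': depth seq [1 0 1 0 1 0 1 0 1 2 1 0 1 0 1 2 1 0 1 0 1 0 1 2 1 0 1 0 1 0 1 0 1 0 1 0 1 0]
  -> pairs=19 depth=2 groups=16 -> no

Answer: yes no no no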